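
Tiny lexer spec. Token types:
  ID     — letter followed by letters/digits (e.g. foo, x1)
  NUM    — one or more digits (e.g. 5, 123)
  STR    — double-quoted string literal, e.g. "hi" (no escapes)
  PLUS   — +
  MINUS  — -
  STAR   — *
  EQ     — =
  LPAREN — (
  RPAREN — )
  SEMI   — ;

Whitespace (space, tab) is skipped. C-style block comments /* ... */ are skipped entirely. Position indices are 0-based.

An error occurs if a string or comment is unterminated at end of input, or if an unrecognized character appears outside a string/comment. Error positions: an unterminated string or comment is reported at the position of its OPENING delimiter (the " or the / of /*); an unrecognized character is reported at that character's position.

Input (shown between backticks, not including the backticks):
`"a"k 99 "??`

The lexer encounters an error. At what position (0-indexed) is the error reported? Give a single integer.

Answer: 8

Derivation:
pos=0: enter STRING mode
pos=0: emit STR "a" (now at pos=3)
pos=3: emit ID 'k' (now at pos=4)
pos=5: emit NUM '99' (now at pos=7)
pos=8: enter STRING mode
pos=8: ERROR — unterminated string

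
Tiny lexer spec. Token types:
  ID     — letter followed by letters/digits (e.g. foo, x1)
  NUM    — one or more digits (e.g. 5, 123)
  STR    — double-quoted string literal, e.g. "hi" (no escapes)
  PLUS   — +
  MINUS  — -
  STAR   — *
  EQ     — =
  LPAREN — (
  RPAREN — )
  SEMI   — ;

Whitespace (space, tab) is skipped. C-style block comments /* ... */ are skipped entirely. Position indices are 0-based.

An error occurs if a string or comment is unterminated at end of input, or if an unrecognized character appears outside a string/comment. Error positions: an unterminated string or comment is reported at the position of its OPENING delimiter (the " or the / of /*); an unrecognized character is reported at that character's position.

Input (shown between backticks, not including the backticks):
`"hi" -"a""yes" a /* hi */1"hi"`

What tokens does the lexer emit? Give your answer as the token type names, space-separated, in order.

Answer: STR MINUS STR STR ID NUM STR

Derivation:
pos=0: enter STRING mode
pos=0: emit STR "hi" (now at pos=4)
pos=5: emit MINUS '-'
pos=6: enter STRING mode
pos=6: emit STR "a" (now at pos=9)
pos=9: enter STRING mode
pos=9: emit STR "yes" (now at pos=14)
pos=15: emit ID 'a' (now at pos=16)
pos=17: enter COMMENT mode (saw '/*')
exit COMMENT mode (now at pos=25)
pos=25: emit NUM '1' (now at pos=26)
pos=26: enter STRING mode
pos=26: emit STR "hi" (now at pos=30)
DONE. 7 tokens: [STR, MINUS, STR, STR, ID, NUM, STR]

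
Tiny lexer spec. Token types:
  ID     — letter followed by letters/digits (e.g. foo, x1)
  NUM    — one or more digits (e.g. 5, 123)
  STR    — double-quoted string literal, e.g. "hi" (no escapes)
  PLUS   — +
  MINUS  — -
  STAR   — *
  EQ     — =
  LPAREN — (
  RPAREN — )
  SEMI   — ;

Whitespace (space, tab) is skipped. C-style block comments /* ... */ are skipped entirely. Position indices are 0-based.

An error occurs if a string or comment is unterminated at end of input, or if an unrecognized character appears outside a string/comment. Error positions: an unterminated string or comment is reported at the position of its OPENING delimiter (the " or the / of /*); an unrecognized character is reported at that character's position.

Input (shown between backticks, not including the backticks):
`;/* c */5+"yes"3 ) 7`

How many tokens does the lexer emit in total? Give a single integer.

pos=0: emit SEMI ';'
pos=1: enter COMMENT mode (saw '/*')
exit COMMENT mode (now at pos=8)
pos=8: emit NUM '5' (now at pos=9)
pos=9: emit PLUS '+'
pos=10: enter STRING mode
pos=10: emit STR "yes" (now at pos=15)
pos=15: emit NUM '3' (now at pos=16)
pos=17: emit RPAREN ')'
pos=19: emit NUM '7' (now at pos=20)
DONE. 7 tokens: [SEMI, NUM, PLUS, STR, NUM, RPAREN, NUM]

Answer: 7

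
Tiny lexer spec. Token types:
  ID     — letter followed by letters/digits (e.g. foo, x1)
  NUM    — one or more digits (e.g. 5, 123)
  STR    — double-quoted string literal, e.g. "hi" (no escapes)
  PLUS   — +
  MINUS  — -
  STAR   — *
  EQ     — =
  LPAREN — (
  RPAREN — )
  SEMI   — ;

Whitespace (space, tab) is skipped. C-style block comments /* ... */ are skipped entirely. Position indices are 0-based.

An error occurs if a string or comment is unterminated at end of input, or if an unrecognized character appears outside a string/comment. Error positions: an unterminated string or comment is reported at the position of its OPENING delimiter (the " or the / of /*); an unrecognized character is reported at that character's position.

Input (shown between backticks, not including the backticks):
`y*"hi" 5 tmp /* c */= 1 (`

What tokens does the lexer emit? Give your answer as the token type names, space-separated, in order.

Answer: ID STAR STR NUM ID EQ NUM LPAREN

Derivation:
pos=0: emit ID 'y' (now at pos=1)
pos=1: emit STAR '*'
pos=2: enter STRING mode
pos=2: emit STR "hi" (now at pos=6)
pos=7: emit NUM '5' (now at pos=8)
pos=9: emit ID 'tmp' (now at pos=12)
pos=13: enter COMMENT mode (saw '/*')
exit COMMENT mode (now at pos=20)
pos=20: emit EQ '='
pos=22: emit NUM '1' (now at pos=23)
pos=24: emit LPAREN '('
DONE. 8 tokens: [ID, STAR, STR, NUM, ID, EQ, NUM, LPAREN]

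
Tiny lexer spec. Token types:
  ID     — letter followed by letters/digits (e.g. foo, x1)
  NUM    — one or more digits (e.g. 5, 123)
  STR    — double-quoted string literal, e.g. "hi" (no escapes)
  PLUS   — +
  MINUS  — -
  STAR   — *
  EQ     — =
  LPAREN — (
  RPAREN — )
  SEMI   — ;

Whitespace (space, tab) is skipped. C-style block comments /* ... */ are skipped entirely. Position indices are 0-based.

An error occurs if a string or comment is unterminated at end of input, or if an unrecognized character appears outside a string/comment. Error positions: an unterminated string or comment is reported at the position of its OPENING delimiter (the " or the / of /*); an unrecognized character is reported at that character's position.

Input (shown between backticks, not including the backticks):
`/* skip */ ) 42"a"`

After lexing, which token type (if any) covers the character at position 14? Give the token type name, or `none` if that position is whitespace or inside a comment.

Answer: NUM

Derivation:
pos=0: enter COMMENT mode (saw '/*')
exit COMMENT mode (now at pos=10)
pos=11: emit RPAREN ')'
pos=13: emit NUM '42' (now at pos=15)
pos=15: enter STRING mode
pos=15: emit STR "a" (now at pos=18)
DONE. 3 tokens: [RPAREN, NUM, STR]
Position 14: char is '2' -> NUM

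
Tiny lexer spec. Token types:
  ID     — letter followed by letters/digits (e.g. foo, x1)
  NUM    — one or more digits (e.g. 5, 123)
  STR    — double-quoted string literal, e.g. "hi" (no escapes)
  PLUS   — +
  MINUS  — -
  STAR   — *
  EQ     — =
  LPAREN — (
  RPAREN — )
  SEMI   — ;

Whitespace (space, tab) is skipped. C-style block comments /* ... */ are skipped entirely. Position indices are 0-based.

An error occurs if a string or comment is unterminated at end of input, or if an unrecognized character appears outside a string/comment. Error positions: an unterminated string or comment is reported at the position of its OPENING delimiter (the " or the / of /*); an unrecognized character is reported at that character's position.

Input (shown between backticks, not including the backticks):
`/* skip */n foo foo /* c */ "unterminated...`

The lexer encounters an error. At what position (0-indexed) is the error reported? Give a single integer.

Answer: 28

Derivation:
pos=0: enter COMMENT mode (saw '/*')
exit COMMENT mode (now at pos=10)
pos=10: emit ID 'n' (now at pos=11)
pos=12: emit ID 'foo' (now at pos=15)
pos=16: emit ID 'foo' (now at pos=19)
pos=20: enter COMMENT mode (saw '/*')
exit COMMENT mode (now at pos=27)
pos=28: enter STRING mode
pos=28: ERROR — unterminated string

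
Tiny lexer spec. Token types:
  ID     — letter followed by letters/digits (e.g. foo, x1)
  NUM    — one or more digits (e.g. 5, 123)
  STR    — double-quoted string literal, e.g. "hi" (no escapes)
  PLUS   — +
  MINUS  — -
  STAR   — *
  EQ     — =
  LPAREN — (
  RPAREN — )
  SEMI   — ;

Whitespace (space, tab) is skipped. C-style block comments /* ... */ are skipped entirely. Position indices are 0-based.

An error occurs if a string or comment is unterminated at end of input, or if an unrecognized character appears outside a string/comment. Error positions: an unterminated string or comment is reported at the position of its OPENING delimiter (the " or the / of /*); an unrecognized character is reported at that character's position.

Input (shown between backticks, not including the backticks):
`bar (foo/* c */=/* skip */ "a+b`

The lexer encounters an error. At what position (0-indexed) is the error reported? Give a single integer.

pos=0: emit ID 'bar' (now at pos=3)
pos=4: emit LPAREN '('
pos=5: emit ID 'foo' (now at pos=8)
pos=8: enter COMMENT mode (saw '/*')
exit COMMENT mode (now at pos=15)
pos=15: emit EQ '='
pos=16: enter COMMENT mode (saw '/*')
exit COMMENT mode (now at pos=26)
pos=27: enter STRING mode
pos=27: ERROR — unterminated string

Answer: 27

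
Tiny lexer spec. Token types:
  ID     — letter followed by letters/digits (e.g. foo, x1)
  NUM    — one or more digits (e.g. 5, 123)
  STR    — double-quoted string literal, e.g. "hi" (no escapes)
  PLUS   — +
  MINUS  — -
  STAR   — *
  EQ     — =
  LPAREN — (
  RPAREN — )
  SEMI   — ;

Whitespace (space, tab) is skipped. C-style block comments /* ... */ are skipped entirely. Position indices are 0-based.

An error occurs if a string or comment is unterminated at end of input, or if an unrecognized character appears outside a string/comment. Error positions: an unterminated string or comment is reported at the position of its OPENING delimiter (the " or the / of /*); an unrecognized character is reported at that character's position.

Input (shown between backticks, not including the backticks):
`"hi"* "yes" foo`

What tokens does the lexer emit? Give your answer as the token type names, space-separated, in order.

Answer: STR STAR STR ID

Derivation:
pos=0: enter STRING mode
pos=0: emit STR "hi" (now at pos=4)
pos=4: emit STAR '*'
pos=6: enter STRING mode
pos=6: emit STR "yes" (now at pos=11)
pos=12: emit ID 'foo' (now at pos=15)
DONE. 4 tokens: [STR, STAR, STR, ID]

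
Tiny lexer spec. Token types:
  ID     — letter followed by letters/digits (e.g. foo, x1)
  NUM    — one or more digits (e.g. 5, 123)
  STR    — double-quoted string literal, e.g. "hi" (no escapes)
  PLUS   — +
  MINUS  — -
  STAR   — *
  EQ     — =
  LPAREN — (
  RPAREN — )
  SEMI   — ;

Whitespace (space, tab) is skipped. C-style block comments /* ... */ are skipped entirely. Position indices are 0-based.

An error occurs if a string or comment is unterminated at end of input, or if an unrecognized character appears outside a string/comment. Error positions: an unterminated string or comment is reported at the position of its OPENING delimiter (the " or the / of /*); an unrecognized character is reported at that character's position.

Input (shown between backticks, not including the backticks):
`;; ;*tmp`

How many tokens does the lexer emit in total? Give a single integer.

Answer: 5

Derivation:
pos=0: emit SEMI ';'
pos=1: emit SEMI ';'
pos=3: emit SEMI ';'
pos=4: emit STAR '*'
pos=5: emit ID 'tmp' (now at pos=8)
DONE. 5 tokens: [SEMI, SEMI, SEMI, STAR, ID]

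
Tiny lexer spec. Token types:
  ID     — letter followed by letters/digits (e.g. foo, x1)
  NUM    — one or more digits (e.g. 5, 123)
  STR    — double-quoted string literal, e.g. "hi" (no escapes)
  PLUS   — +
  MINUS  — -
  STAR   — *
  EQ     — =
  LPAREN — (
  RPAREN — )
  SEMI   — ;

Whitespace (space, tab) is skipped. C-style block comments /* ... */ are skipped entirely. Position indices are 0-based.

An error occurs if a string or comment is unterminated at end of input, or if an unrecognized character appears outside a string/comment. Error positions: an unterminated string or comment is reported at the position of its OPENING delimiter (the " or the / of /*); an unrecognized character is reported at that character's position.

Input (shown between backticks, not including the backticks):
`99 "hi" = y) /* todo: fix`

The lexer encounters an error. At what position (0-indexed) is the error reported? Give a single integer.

Answer: 13

Derivation:
pos=0: emit NUM '99' (now at pos=2)
pos=3: enter STRING mode
pos=3: emit STR "hi" (now at pos=7)
pos=8: emit EQ '='
pos=10: emit ID 'y' (now at pos=11)
pos=11: emit RPAREN ')'
pos=13: enter COMMENT mode (saw '/*')
pos=13: ERROR — unterminated comment (reached EOF)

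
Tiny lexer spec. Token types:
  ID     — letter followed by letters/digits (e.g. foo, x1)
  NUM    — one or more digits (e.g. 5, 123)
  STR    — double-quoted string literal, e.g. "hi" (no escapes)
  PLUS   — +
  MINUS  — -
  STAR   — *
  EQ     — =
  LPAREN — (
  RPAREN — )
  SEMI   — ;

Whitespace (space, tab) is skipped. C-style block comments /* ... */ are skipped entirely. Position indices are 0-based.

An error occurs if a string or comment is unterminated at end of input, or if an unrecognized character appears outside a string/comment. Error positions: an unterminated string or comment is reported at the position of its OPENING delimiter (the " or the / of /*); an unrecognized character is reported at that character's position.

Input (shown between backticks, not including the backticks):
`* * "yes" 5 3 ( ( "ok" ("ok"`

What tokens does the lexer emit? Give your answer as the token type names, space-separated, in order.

pos=0: emit STAR '*'
pos=2: emit STAR '*'
pos=4: enter STRING mode
pos=4: emit STR "yes" (now at pos=9)
pos=10: emit NUM '5' (now at pos=11)
pos=12: emit NUM '3' (now at pos=13)
pos=14: emit LPAREN '('
pos=16: emit LPAREN '('
pos=18: enter STRING mode
pos=18: emit STR "ok" (now at pos=22)
pos=23: emit LPAREN '('
pos=24: enter STRING mode
pos=24: emit STR "ok" (now at pos=28)
DONE. 10 tokens: [STAR, STAR, STR, NUM, NUM, LPAREN, LPAREN, STR, LPAREN, STR]

Answer: STAR STAR STR NUM NUM LPAREN LPAREN STR LPAREN STR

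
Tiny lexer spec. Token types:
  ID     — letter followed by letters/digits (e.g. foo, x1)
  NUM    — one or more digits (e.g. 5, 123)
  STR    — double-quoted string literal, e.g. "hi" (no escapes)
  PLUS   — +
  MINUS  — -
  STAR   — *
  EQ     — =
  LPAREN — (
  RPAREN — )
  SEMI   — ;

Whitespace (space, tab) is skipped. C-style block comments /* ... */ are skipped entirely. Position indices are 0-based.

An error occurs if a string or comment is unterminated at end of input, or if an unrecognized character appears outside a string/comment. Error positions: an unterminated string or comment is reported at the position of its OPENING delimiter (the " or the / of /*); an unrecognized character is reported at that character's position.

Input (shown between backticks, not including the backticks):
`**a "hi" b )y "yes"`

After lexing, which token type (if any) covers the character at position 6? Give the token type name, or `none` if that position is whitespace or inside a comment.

pos=0: emit STAR '*'
pos=1: emit STAR '*'
pos=2: emit ID 'a' (now at pos=3)
pos=4: enter STRING mode
pos=4: emit STR "hi" (now at pos=8)
pos=9: emit ID 'b' (now at pos=10)
pos=11: emit RPAREN ')'
pos=12: emit ID 'y' (now at pos=13)
pos=14: enter STRING mode
pos=14: emit STR "yes" (now at pos=19)
DONE. 8 tokens: [STAR, STAR, ID, STR, ID, RPAREN, ID, STR]
Position 6: char is 'i' -> STR

Answer: STR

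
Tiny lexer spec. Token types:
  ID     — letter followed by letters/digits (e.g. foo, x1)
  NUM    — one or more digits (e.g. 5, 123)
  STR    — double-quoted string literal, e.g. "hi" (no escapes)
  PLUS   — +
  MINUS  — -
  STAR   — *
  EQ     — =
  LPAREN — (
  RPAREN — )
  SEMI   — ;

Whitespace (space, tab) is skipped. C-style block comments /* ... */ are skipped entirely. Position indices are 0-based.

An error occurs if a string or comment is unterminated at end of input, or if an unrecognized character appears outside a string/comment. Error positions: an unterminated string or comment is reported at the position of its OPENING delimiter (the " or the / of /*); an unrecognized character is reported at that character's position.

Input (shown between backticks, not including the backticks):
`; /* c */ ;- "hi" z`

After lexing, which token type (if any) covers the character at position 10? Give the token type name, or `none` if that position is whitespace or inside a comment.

Answer: SEMI

Derivation:
pos=0: emit SEMI ';'
pos=2: enter COMMENT mode (saw '/*')
exit COMMENT mode (now at pos=9)
pos=10: emit SEMI ';'
pos=11: emit MINUS '-'
pos=13: enter STRING mode
pos=13: emit STR "hi" (now at pos=17)
pos=18: emit ID 'z' (now at pos=19)
DONE. 5 tokens: [SEMI, SEMI, MINUS, STR, ID]
Position 10: char is ';' -> SEMI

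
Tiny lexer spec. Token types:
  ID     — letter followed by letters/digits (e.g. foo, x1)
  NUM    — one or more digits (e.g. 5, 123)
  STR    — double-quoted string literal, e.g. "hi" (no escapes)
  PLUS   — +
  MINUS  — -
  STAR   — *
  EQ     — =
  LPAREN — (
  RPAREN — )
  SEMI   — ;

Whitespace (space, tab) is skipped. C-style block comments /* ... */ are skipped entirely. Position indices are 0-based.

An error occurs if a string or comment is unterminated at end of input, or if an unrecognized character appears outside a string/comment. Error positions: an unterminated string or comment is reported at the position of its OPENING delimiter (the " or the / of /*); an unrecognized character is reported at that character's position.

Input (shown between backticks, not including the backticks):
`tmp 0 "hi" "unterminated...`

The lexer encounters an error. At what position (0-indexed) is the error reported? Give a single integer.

Answer: 11

Derivation:
pos=0: emit ID 'tmp' (now at pos=3)
pos=4: emit NUM '0' (now at pos=5)
pos=6: enter STRING mode
pos=6: emit STR "hi" (now at pos=10)
pos=11: enter STRING mode
pos=11: ERROR — unterminated string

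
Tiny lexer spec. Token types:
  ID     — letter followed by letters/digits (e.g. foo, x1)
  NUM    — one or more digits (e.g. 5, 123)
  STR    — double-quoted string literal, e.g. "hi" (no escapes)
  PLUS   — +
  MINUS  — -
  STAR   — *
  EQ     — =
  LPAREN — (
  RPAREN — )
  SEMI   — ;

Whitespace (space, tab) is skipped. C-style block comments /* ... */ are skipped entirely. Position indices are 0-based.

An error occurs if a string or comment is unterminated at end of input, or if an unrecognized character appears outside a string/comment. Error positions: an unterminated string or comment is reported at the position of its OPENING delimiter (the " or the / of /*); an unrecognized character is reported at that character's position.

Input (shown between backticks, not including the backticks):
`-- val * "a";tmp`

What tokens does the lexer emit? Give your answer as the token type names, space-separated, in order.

Answer: MINUS MINUS ID STAR STR SEMI ID

Derivation:
pos=0: emit MINUS '-'
pos=1: emit MINUS '-'
pos=3: emit ID 'val' (now at pos=6)
pos=7: emit STAR '*'
pos=9: enter STRING mode
pos=9: emit STR "a" (now at pos=12)
pos=12: emit SEMI ';'
pos=13: emit ID 'tmp' (now at pos=16)
DONE. 7 tokens: [MINUS, MINUS, ID, STAR, STR, SEMI, ID]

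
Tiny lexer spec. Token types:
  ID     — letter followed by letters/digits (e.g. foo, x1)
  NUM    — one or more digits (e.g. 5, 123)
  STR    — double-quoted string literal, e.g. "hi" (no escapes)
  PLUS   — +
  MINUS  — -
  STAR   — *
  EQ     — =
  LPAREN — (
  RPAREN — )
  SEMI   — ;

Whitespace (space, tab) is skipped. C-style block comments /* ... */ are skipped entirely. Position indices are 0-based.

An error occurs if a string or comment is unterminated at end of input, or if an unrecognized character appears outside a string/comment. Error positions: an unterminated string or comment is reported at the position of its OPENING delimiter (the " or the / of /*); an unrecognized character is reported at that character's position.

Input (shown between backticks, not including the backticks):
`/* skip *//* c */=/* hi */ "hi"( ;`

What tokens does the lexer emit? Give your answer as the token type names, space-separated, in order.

Answer: EQ STR LPAREN SEMI

Derivation:
pos=0: enter COMMENT mode (saw '/*')
exit COMMENT mode (now at pos=10)
pos=10: enter COMMENT mode (saw '/*')
exit COMMENT mode (now at pos=17)
pos=17: emit EQ '='
pos=18: enter COMMENT mode (saw '/*')
exit COMMENT mode (now at pos=26)
pos=27: enter STRING mode
pos=27: emit STR "hi" (now at pos=31)
pos=31: emit LPAREN '('
pos=33: emit SEMI ';'
DONE. 4 tokens: [EQ, STR, LPAREN, SEMI]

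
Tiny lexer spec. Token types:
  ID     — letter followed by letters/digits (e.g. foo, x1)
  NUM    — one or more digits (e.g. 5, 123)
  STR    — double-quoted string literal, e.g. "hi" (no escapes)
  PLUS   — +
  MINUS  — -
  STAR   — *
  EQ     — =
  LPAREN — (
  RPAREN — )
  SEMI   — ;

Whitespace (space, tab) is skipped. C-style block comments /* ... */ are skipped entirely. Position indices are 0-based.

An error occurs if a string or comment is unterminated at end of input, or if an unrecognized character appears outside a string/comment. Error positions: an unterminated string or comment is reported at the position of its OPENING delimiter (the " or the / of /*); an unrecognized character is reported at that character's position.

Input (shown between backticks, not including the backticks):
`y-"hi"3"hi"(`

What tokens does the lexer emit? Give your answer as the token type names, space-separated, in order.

Answer: ID MINUS STR NUM STR LPAREN

Derivation:
pos=0: emit ID 'y' (now at pos=1)
pos=1: emit MINUS '-'
pos=2: enter STRING mode
pos=2: emit STR "hi" (now at pos=6)
pos=6: emit NUM '3' (now at pos=7)
pos=7: enter STRING mode
pos=7: emit STR "hi" (now at pos=11)
pos=11: emit LPAREN '('
DONE. 6 tokens: [ID, MINUS, STR, NUM, STR, LPAREN]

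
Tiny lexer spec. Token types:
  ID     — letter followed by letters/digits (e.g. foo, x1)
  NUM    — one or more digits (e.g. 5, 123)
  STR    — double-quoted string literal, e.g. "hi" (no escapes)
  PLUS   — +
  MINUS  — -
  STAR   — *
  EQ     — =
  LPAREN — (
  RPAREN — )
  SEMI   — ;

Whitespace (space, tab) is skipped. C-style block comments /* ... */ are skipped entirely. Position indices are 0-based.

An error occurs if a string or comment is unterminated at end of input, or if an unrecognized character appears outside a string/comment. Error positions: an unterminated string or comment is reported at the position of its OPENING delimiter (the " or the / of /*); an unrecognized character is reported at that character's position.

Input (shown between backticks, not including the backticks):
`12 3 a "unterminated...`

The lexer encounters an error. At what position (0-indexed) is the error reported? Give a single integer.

Answer: 7

Derivation:
pos=0: emit NUM '12' (now at pos=2)
pos=3: emit NUM '3' (now at pos=4)
pos=5: emit ID 'a' (now at pos=6)
pos=7: enter STRING mode
pos=7: ERROR — unterminated string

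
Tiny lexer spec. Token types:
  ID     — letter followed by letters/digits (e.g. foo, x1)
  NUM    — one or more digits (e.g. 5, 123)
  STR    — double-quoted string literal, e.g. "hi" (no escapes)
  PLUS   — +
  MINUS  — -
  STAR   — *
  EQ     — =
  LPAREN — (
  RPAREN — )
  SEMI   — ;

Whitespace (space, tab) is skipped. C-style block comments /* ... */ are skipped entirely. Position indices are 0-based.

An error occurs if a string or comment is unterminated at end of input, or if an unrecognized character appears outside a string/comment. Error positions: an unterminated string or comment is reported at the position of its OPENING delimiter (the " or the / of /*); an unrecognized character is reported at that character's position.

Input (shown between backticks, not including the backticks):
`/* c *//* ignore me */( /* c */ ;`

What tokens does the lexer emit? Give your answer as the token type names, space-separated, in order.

Answer: LPAREN SEMI

Derivation:
pos=0: enter COMMENT mode (saw '/*')
exit COMMENT mode (now at pos=7)
pos=7: enter COMMENT mode (saw '/*')
exit COMMENT mode (now at pos=22)
pos=22: emit LPAREN '('
pos=24: enter COMMENT mode (saw '/*')
exit COMMENT mode (now at pos=31)
pos=32: emit SEMI ';'
DONE. 2 tokens: [LPAREN, SEMI]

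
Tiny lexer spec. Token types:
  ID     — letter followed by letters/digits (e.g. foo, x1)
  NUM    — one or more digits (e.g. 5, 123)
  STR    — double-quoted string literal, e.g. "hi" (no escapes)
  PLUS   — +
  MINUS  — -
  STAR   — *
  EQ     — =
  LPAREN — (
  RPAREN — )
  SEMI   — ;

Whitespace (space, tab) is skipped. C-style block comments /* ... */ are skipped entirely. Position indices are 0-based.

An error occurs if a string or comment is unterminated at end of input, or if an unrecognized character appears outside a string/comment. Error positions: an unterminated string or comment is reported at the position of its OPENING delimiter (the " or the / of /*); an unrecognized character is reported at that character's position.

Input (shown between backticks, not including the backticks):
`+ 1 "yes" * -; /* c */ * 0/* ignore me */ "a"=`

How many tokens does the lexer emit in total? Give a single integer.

pos=0: emit PLUS '+'
pos=2: emit NUM '1' (now at pos=3)
pos=4: enter STRING mode
pos=4: emit STR "yes" (now at pos=9)
pos=10: emit STAR '*'
pos=12: emit MINUS '-'
pos=13: emit SEMI ';'
pos=15: enter COMMENT mode (saw '/*')
exit COMMENT mode (now at pos=22)
pos=23: emit STAR '*'
pos=25: emit NUM '0' (now at pos=26)
pos=26: enter COMMENT mode (saw '/*')
exit COMMENT mode (now at pos=41)
pos=42: enter STRING mode
pos=42: emit STR "a" (now at pos=45)
pos=45: emit EQ '='
DONE. 10 tokens: [PLUS, NUM, STR, STAR, MINUS, SEMI, STAR, NUM, STR, EQ]

Answer: 10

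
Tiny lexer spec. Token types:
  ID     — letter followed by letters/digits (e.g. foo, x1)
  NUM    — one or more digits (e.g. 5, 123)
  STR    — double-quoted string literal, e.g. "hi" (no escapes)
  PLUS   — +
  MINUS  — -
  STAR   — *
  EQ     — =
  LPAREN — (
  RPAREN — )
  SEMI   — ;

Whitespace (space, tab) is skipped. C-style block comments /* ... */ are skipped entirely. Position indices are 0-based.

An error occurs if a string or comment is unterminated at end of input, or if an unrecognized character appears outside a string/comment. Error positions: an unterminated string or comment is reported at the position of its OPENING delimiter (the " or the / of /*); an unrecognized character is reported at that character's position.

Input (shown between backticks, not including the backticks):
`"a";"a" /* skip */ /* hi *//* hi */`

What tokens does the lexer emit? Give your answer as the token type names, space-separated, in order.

pos=0: enter STRING mode
pos=0: emit STR "a" (now at pos=3)
pos=3: emit SEMI ';'
pos=4: enter STRING mode
pos=4: emit STR "a" (now at pos=7)
pos=8: enter COMMENT mode (saw '/*')
exit COMMENT mode (now at pos=18)
pos=19: enter COMMENT mode (saw '/*')
exit COMMENT mode (now at pos=27)
pos=27: enter COMMENT mode (saw '/*')
exit COMMENT mode (now at pos=35)
DONE. 3 tokens: [STR, SEMI, STR]

Answer: STR SEMI STR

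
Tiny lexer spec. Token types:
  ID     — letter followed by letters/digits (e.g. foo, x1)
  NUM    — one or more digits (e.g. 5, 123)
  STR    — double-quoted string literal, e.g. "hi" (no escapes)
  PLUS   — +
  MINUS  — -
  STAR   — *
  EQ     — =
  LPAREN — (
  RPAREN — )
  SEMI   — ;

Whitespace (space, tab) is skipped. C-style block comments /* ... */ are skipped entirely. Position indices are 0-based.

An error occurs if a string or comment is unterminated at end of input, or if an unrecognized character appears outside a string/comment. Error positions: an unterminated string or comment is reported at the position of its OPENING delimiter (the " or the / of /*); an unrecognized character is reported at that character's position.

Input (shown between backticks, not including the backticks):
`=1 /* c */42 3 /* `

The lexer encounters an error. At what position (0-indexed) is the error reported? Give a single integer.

Answer: 15

Derivation:
pos=0: emit EQ '='
pos=1: emit NUM '1' (now at pos=2)
pos=3: enter COMMENT mode (saw '/*')
exit COMMENT mode (now at pos=10)
pos=10: emit NUM '42' (now at pos=12)
pos=13: emit NUM '3' (now at pos=14)
pos=15: enter COMMENT mode (saw '/*')
pos=15: ERROR — unterminated comment (reached EOF)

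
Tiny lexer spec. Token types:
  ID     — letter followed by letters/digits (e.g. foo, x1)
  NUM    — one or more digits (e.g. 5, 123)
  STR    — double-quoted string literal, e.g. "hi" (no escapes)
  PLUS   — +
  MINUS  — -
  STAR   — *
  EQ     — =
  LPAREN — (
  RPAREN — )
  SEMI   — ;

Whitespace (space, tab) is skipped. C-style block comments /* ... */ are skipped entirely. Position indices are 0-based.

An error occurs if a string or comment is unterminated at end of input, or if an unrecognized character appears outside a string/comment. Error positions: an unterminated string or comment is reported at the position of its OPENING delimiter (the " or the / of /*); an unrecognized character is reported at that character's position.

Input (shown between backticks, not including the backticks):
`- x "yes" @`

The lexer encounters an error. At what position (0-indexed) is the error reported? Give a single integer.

Answer: 10

Derivation:
pos=0: emit MINUS '-'
pos=2: emit ID 'x' (now at pos=3)
pos=4: enter STRING mode
pos=4: emit STR "yes" (now at pos=9)
pos=10: ERROR — unrecognized char '@'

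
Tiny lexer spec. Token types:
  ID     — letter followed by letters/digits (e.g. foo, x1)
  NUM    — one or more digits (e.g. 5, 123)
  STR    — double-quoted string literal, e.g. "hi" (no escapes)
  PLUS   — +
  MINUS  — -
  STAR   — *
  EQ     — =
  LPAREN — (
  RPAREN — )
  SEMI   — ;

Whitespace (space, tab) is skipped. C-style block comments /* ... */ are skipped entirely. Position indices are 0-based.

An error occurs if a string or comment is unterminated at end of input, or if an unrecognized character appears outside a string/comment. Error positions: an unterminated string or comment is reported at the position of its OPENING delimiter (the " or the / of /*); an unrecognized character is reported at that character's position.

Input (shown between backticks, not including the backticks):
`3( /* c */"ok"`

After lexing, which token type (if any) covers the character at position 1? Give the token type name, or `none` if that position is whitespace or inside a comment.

Answer: LPAREN

Derivation:
pos=0: emit NUM '3' (now at pos=1)
pos=1: emit LPAREN '('
pos=3: enter COMMENT mode (saw '/*')
exit COMMENT mode (now at pos=10)
pos=10: enter STRING mode
pos=10: emit STR "ok" (now at pos=14)
DONE. 3 tokens: [NUM, LPAREN, STR]
Position 1: char is '(' -> LPAREN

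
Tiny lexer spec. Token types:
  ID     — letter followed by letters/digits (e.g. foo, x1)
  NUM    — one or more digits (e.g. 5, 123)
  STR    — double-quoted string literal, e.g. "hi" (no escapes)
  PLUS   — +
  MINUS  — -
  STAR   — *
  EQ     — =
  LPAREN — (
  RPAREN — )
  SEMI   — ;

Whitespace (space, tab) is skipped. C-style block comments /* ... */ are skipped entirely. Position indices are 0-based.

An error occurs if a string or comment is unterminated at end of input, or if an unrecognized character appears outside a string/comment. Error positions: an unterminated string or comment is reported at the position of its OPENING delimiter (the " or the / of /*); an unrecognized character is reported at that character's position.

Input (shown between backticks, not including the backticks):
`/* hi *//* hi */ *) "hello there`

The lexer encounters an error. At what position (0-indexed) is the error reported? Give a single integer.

pos=0: enter COMMENT mode (saw '/*')
exit COMMENT mode (now at pos=8)
pos=8: enter COMMENT mode (saw '/*')
exit COMMENT mode (now at pos=16)
pos=17: emit STAR '*'
pos=18: emit RPAREN ')'
pos=20: enter STRING mode
pos=20: ERROR — unterminated string

Answer: 20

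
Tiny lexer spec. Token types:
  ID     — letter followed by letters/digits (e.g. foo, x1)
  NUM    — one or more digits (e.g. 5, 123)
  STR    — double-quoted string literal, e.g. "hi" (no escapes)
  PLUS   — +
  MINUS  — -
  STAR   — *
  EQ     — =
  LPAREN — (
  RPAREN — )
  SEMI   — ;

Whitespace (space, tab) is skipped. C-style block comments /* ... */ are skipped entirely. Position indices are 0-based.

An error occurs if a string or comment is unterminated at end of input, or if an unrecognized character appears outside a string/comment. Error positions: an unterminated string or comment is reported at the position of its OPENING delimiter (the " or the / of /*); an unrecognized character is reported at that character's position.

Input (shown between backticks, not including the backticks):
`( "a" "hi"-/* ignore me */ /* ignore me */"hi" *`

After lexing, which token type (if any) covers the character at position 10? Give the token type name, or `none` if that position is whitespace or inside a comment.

pos=0: emit LPAREN '('
pos=2: enter STRING mode
pos=2: emit STR "a" (now at pos=5)
pos=6: enter STRING mode
pos=6: emit STR "hi" (now at pos=10)
pos=10: emit MINUS '-'
pos=11: enter COMMENT mode (saw '/*')
exit COMMENT mode (now at pos=26)
pos=27: enter COMMENT mode (saw '/*')
exit COMMENT mode (now at pos=42)
pos=42: enter STRING mode
pos=42: emit STR "hi" (now at pos=46)
pos=47: emit STAR '*'
DONE. 6 tokens: [LPAREN, STR, STR, MINUS, STR, STAR]
Position 10: char is '-' -> MINUS

Answer: MINUS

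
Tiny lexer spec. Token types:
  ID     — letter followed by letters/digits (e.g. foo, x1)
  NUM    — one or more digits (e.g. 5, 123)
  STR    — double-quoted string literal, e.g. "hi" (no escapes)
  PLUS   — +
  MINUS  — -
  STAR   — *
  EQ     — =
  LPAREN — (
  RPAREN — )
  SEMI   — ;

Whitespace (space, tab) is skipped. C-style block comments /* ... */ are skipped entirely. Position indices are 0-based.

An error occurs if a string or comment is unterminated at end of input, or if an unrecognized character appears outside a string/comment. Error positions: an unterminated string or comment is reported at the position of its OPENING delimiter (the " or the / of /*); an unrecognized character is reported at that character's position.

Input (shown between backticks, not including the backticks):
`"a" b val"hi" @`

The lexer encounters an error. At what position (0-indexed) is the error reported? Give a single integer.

pos=0: enter STRING mode
pos=0: emit STR "a" (now at pos=3)
pos=4: emit ID 'b' (now at pos=5)
pos=6: emit ID 'val' (now at pos=9)
pos=9: enter STRING mode
pos=9: emit STR "hi" (now at pos=13)
pos=14: ERROR — unrecognized char '@'

Answer: 14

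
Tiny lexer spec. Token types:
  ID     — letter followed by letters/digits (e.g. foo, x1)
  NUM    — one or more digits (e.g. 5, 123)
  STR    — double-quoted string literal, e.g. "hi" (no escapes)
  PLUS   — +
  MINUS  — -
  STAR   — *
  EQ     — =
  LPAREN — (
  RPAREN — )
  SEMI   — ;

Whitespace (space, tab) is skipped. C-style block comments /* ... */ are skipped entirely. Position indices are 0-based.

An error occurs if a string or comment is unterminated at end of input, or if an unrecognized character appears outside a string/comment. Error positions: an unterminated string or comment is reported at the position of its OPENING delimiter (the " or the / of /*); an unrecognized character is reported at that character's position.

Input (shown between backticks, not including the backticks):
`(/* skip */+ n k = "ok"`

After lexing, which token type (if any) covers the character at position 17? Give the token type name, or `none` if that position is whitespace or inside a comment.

pos=0: emit LPAREN '('
pos=1: enter COMMENT mode (saw '/*')
exit COMMENT mode (now at pos=11)
pos=11: emit PLUS '+'
pos=13: emit ID 'n' (now at pos=14)
pos=15: emit ID 'k' (now at pos=16)
pos=17: emit EQ '='
pos=19: enter STRING mode
pos=19: emit STR "ok" (now at pos=23)
DONE. 6 tokens: [LPAREN, PLUS, ID, ID, EQ, STR]
Position 17: char is '=' -> EQ

Answer: EQ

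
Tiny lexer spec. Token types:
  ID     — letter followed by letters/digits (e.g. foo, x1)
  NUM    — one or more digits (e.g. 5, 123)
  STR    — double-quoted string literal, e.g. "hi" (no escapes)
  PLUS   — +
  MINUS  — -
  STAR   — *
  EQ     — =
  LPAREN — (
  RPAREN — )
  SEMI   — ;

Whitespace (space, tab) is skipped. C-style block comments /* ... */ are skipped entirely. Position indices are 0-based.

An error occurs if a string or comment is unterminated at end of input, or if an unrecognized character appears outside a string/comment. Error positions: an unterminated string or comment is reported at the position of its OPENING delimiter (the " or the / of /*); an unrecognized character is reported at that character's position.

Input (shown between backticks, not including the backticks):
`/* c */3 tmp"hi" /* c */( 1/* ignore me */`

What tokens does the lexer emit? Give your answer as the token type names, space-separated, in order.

Answer: NUM ID STR LPAREN NUM

Derivation:
pos=0: enter COMMENT mode (saw '/*')
exit COMMENT mode (now at pos=7)
pos=7: emit NUM '3' (now at pos=8)
pos=9: emit ID 'tmp' (now at pos=12)
pos=12: enter STRING mode
pos=12: emit STR "hi" (now at pos=16)
pos=17: enter COMMENT mode (saw '/*')
exit COMMENT mode (now at pos=24)
pos=24: emit LPAREN '('
pos=26: emit NUM '1' (now at pos=27)
pos=27: enter COMMENT mode (saw '/*')
exit COMMENT mode (now at pos=42)
DONE. 5 tokens: [NUM, ID, STR, LPAREN, NUM]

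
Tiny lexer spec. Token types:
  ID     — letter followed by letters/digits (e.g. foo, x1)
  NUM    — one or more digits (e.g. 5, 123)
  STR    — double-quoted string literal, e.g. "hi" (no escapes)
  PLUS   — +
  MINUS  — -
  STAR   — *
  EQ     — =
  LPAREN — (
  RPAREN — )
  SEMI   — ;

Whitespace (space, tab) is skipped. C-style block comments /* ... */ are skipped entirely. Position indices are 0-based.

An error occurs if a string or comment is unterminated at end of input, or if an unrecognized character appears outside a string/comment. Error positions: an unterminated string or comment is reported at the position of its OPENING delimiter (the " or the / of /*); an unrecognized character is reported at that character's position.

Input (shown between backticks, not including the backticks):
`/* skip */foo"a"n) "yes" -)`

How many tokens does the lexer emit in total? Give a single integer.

Answer: 7

Derivation:
pos=0: enter COMMENT mode (saw '/*')
exit COMMENT mode (now at pos=10)
pos=10: emit ID 'foo' (now at pos=13)
pos=13: enter STRING mode
pos=13: emit STR "a" (now at pos=16)
pos=16: emit ID 'n' (now at pos=17)
pos=17: emit RPAREN ')'
pos=19: enter STRING mode
pos=19: emit STR "yes" (now at pos=24)
pos=25: emit MINUS '-'
pos=26: emit RPAREN ')'
DONE. 7 tokens: [ID, STR, ID, RPAREN, STR, MINUS, RPAREN]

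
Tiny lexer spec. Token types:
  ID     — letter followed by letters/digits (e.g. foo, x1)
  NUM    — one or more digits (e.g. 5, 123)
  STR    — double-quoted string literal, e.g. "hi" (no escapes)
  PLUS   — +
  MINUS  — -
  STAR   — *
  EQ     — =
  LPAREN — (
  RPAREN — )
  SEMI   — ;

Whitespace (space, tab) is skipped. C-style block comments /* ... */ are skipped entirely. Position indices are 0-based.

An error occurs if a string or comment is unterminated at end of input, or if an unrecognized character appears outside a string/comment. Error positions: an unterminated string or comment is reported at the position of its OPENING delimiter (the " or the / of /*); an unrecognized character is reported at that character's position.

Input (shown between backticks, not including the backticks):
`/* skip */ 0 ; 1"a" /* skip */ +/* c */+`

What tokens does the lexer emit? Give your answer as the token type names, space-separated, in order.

Answer: NUM SEMI NUM STR PLUS PLUS

Derivation:
pos=0: enter COMMENT mode (saw '/*')
exit COMMENT mode (now at pos=10)
pos=11: emit NUM '0' (now at pos=12)
pos=13: emit SEMI ';'
pos=15: emit NUM '1' (now at pos=16)
pos=16: enter STRING mode
pos=16: emit STR "a" (now at pos=19)
pos=20: enter COMMENT mode (saw '/*')
exit COMMENT mode (now at pos=30)
pos=31: emit PLUS '+'
pos=32: enter COMMENT mode (saw '/*')
exit COMMENT mode (now at pos=39)
pos=39: emit PLUS '+'
DONE. 6 tokens: [NUM, SEMI, NUM, STR, PLUS, PLUS]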